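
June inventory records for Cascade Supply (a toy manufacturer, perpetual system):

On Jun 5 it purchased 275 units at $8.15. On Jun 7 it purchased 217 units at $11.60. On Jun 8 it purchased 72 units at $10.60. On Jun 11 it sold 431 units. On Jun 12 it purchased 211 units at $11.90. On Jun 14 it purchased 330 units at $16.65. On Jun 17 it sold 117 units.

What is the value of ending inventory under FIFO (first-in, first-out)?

Jun 11, 431 sold [FIFO — oldest first]: 275 @ $8.15 + 156 @ $11.60 = $4,050.85
Jun 17, 117 sold [FIFO — oldest first]: 61 @ $11.60 + 56 @ $10.60 = $1,301.20
Total COGS = $4,050.85 + $1,301.20 = $5,352.05
Ending inventory: 16 @ $10.60 + 211 @ $11.90 + 330 @ $16.65 = $8,175.00
Check: goods available $13,527.05 = COGS $5,352.05 + ending $8,175.00

Ending inventory = $8,175.00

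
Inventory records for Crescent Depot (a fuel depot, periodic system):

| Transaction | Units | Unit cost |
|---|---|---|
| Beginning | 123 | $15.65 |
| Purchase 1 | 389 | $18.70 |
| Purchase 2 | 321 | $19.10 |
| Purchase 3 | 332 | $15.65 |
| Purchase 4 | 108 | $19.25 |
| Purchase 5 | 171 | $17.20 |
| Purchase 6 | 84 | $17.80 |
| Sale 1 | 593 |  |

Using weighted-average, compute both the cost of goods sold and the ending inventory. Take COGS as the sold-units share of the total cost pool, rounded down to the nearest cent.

COGS = $10,494.52; ending inventory = $16,547.03

Sale 1, sell 593: 593/1528 × $27,041.55 → $10,494.52
Ending inventory (cost pool remaining) = $16,547.03
Check: goods available $27,041.55 = COGS $10,494.52 + ending $16,547.03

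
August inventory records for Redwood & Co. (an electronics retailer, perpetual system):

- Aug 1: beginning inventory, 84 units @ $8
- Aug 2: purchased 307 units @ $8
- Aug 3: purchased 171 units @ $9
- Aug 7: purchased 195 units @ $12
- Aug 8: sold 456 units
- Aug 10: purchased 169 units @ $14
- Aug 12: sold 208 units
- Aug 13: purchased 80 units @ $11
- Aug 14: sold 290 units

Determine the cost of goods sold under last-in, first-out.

COGS = $9,837

Aug 8, 456 sold [LIFO — newest first]: 195 @ $12 + 171 @ $9 + 90 @ $8 = $4,599
Aug 12, 208 sold [LIFO — newest first]: 169 @ $14 + 39 @ $8 = $2,678
Aug 14, 290 sold [LIFO — newest first]: 80 @ $11 + 178 @ $8 + 32 @ $8 = $2,560
Total COGS = $4,599 + $2,678 + $2,560 = $9,837
Ending inventory: 52 @ $8 = $416
Check: goods available $10,253 = COGS $9,837 + ending $416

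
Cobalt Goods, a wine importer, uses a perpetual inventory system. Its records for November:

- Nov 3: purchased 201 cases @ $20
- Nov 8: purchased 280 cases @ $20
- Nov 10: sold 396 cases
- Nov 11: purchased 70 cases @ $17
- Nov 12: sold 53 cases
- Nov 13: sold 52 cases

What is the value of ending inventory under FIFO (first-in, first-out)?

Ending inventory = $850

Nov 10, 396 sold [FIFO — oldest first]: 201 @ $20 + 195 @ $20 = $7,920
Nov 12, 53 sold [FIFO — oldest first]: 53 @ $20 = $1,060
Nov 13, 52 sold [FIFO — oldest first]: 32 @ $20 + 20 @ $17 = $980
Total COGS = $7,920 + $1,060 + $980 = $9,960
Ending inventory: 50 @ $17 = $850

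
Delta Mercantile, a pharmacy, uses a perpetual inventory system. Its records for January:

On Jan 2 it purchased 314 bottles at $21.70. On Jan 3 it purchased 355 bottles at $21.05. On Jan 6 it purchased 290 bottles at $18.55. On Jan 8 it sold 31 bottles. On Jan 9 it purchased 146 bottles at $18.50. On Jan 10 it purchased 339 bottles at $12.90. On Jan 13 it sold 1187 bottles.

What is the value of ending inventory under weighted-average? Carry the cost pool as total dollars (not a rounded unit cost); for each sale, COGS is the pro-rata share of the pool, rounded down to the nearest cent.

Ending inventory = $4,175.24

After Jan 2: 314 on hand, pool $6,813.80 (≈ $21.7000 each)
After Jan 3: 669 on hand, pool $14,286.55 (≈ $21.3551 each)
After Jan 6: 959 on hand, pool $19,666.05 (≈ $20.5068 each)
Jan 8, sell 31: 31/959 × $19,666.05 → $635.71
After Jan 9: 1074 on hand, pool $21,731.34 (≈ $20.2340 each)
After Jan 10: 1413 on hand, pool $26,104.44 (≈ $18.4745 each)
Jan 13, sell 1187: 1187/1413 × $26,104.44 → $21,929.20
Total COGS = $635.71 + $21,929.20 = $22,564.91
Ending inventory (cost pool remaining) = $4,175.24
Check: goods available $26,740.15 = COGS $22,564.91 + ending $4,175.24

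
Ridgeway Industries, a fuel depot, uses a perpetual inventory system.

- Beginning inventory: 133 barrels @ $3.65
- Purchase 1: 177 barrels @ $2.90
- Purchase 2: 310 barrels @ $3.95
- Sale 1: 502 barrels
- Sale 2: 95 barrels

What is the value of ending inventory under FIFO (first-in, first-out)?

Sale 1 (502) [FIFO — oldest first]: 133 @ $3.65 + 177 @ $2.90 + 192 @ $3.95 = $1,757.15
Sale 2 (95) [FIFO — oldest first]: 95 @ $3.95 = $375.25
Total COGS = $1,757.15 + $375.25 = $2,132.40
Ending inventory: 23 @ $3.95 = $90.85
Check: goods available $2,223.25 = COGS $2,132.40 + ending $90.85

Ending inventory = $90.85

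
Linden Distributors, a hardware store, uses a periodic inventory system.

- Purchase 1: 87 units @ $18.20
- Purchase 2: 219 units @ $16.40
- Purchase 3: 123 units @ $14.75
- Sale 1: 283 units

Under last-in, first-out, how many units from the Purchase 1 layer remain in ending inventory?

87

Sale 1 (283) [LIFO — newest first]: 123 @ $14.75 + 160 @ $16.40 = $4,438.25
Ending inventory: 87 @ $18.20 + 59 @ $16.40 = $2,551.00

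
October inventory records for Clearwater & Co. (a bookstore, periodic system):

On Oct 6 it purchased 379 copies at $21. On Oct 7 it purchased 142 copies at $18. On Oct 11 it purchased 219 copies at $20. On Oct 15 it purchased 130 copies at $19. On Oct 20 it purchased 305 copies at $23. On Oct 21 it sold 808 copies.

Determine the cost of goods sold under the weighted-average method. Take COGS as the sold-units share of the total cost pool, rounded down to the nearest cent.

COGS = $16,765.14

Oct 21, sell 808: 808/1175 × $24,380.00 → $16,765.14
Ending inventory (cost pool remaining) = $7,614.86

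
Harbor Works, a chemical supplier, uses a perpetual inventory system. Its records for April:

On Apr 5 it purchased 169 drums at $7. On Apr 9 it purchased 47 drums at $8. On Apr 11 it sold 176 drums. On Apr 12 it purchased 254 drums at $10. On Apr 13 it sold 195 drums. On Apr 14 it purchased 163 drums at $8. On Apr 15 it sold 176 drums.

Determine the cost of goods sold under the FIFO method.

COGS = $4,715

Apr 11, 176 sold [FIFO — oldest first]: 169 @ $7 + 7 @ $8 = $1,239
Apr 13, 195 sold [FIFO — oldest first]: 40 @ $8 + 155 @ $10 = $1,870
Apr 15, 176 sold [FIFO — oldest first]: 99 @ $10 + 77 @ $8 = $1,606
Total COGS = $1,239 + $1,870 + $1,606 = $4,715
Ending inventory: 86 @ $8 = $688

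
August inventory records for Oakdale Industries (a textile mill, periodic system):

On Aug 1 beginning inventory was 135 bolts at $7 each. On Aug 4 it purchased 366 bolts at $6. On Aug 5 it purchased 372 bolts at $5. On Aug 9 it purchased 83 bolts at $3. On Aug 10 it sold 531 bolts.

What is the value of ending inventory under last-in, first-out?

Ending inventory = $2,685

Aug 10, 531 sold [LIFO — newest first]: 83 @ $3 + 372 @ $5 + 76 @ $6 = $2,565
Ending inventory: 135 @ $7 + 290 @ $6 = $2,685
Check: goods available $5,250 = COGS $2,565 + ending $2,685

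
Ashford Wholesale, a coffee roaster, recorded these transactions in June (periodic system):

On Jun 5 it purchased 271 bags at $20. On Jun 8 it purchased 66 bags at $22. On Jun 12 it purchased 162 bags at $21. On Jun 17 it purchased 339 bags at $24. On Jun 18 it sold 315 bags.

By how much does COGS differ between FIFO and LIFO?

FIFO COGS: 271 @ $20 + 44 @ $22 = $6,388
LIFO COGS: 315 @ $24 = $7,560
Difference = |$6,388 − $7,560| = $1,172

$1,172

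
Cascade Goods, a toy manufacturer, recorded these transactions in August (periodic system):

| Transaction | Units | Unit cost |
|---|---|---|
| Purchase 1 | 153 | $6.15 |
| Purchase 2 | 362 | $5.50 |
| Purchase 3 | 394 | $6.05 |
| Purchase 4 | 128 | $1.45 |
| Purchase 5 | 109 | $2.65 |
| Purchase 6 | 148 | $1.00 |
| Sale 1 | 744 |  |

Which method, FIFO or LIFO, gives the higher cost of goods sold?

FIFO COGS: 153 @ $6.15 + 362 @ $5.50 + 229 @ $6.05 = $4,317.40
LIFO COGS: 148 @ $1.00 + 109 @ $2.65 + 128 @ $1.45 + 359 @ $6.05 = $2,794.40

FIFO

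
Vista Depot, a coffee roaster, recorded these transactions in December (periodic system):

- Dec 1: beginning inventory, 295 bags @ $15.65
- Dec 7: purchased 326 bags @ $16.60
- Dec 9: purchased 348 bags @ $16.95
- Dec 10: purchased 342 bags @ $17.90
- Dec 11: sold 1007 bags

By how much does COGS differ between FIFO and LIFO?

$675.45

FIFO COGS: 295 @ $15.65 + 326 @ $16.60 + 348 @ $16.95 + 38 @ $17.90 = $16,607.15
LIFO COGS: 342 @ $17.90 + 348 @ $16.95 + 317 @ $16.60 = $17,282.60
Difference = |$16,607.15 − $17,282.60| = $675.45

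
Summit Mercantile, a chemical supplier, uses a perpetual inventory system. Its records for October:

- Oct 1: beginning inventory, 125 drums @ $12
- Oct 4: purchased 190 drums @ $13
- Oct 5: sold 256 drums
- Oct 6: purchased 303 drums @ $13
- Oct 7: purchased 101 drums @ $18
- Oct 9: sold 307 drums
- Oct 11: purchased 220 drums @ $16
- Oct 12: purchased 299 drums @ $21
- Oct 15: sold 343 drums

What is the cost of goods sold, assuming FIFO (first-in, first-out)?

Oct 5, 256 sold [FIFO — oldest first]: 125 @ $12 + 131 @ $13 = $3,203
Oct 9, 307 sold [FIFO — oldest first]: 59 @ $13 + 248 @ $13 = $3,991
Oct 15, 343 sold [FIFO — oldest first]: 55 @ $13 + 101 @ $18 + 187 @ $16 = $5,525
Total COGS = $3,203 + $3,991 + $5,525 = $12,719
Ending inventory: 33 @ $16 + 299 @ $21 = $6,807
Check: goods available $19,526 = COGS $12,719 + ending $6,807

COGS = $12,719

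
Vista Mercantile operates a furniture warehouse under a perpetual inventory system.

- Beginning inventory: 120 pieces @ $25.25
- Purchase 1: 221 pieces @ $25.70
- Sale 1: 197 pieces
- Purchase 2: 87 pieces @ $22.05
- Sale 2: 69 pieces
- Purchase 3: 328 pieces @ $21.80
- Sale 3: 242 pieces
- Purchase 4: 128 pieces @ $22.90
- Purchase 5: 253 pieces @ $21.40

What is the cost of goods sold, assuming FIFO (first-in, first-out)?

Sale 1 (197) [FIFO — oldest first]: 120 @ $25.25 + 77 @ $25.70 = $5,008.90
Sale 2 (69) [FIFO — oldest first]: 69 @ $25.70 = $1,773.30
Sale 3 (242) [FIFO — oldest first]: 75 @ $25.70 + 87 @ $22.05 + 80 @ $21.80 = $5,589.85
Total COGS = $5,008.90 + $1,773.30 + $5,589.85 = $12,372.05
Ending inventory: 248 @ $21.80 + 128 @ $22.90 + 253 @ $21.40 = $13,751.80

COGS = $12,372.05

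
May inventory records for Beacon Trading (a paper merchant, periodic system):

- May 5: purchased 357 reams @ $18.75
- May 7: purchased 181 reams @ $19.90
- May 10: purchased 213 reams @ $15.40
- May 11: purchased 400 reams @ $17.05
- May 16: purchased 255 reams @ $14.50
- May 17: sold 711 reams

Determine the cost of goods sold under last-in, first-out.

COGS = $11,379.90

May 17, 711 sold [LIFO — newest first]: 255 @ $14.50 + 400 @ $17.05 + 56 @ $15.40 = $11,379.90
Ending inventory: 357 @ $18.75 + 181 @ $19.90 + 157 @ $15.40 = $12,713.45
Check: goods available $24,093.35 = COGS $11,379.90 + ending $12,713.45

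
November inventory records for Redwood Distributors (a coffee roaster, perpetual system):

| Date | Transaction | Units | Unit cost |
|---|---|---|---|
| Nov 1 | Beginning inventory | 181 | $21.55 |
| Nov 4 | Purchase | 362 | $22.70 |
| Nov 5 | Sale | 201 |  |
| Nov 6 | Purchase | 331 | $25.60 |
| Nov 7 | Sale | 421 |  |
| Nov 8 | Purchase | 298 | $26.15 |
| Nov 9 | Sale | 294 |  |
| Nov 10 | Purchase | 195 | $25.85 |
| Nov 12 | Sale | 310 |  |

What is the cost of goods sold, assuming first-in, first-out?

COGS = $29,780.15

Nov 5, 201 sold [FIFO — oldest first]: 181 @ $21.55 + 20 @ $22.70 = $4,354.55
Nov 7, 421 sold [FIFO — oldest first]: 342 @ $22.70 + 79 @ $25.60 = $9,785.80
Nov 9, 294 sold [FIFO — oldest first]: 252 @ $25.60 + 42 @ $26.15 = $7,549.50
Nov 12, 310 sold [FIFO — oldest first]: 256 @ $26.15 + 54 @ $25.85 = $8,090.30
Total COGS = $4,354.55 + $9,785.80 + $7,549.50 + $8,090.30 = $29,780.15
Ending inventory: 141 @ $25.85 = $3,644.85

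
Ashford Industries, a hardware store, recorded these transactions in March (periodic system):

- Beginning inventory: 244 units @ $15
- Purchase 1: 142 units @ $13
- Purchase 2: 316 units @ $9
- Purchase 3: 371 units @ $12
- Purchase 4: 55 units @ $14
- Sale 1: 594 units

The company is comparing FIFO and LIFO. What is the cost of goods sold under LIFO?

COGS = $6,734

FIFO COGS: 244 @ $15 + 142 @ $13 + 208 @ $9 = $7,378
LIFO COGS: 55 @ $14 + 371 @ $12 + 168 @ $9 = $6,734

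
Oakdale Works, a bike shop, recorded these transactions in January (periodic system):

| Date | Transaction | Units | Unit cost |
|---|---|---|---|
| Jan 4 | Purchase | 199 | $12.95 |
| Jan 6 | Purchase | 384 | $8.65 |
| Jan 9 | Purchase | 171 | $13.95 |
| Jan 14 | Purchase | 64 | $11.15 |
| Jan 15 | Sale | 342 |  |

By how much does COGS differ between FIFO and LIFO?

FIFO COGS: 199 @ $12.95 + 143 @ $8.65 = $3,814.00
LIFO COGS: 64 @ $11.15 + 171 @ $13.95 + 107 @ $8.65 = $4,024.60
Difference = |$3,814.00 − $4,024.60| = $210.60

$210.60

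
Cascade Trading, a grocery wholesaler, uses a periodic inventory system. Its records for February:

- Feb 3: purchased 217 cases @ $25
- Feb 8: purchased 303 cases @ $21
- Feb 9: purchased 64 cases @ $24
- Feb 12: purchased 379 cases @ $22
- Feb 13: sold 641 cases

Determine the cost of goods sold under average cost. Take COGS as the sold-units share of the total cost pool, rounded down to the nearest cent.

Feb 13, sell 641: 641/963 × $21,662.00 → $14,418.83
Ending inventory (cost pool remaining) = $7,243.17

COGS = $14,418.83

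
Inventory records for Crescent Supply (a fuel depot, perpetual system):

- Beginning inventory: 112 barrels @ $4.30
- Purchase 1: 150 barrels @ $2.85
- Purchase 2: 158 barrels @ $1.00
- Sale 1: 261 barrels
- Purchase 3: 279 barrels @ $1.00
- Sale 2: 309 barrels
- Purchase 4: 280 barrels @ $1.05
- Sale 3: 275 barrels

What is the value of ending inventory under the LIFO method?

Sale 1 (261) [LIFO — newest first]: 158 @ $1.00 + 103 @ $2.85 = $451.55
Sale 2 (309) [LIFO — newest first]: 279 @ $1.00 + 30 @ $2.85 = $364.50
Sale 3 (275) [LIFO — newest first]: 275 @ $1.05 = $288.75
Total COGS = $451.55 + $364.50 + $288.75 = $1,104.80
Ending inventory: 112 @ $4.30 + 17 @ $2.85 + 5 @ $1.05 = $535.30

Ending inventory = $535.30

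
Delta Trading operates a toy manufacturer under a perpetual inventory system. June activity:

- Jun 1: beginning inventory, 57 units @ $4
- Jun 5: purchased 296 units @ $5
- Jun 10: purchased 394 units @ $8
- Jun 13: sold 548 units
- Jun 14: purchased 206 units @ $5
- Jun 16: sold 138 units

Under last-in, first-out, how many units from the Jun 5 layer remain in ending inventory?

Jun 13, 548 sold [LIFO — newest first]: 394 @ $8 + 154 @ $5 = $3,922
Jun 16, 138 sold [LIFO — newest first]: 138 @ $5 = $690
Total COGS = $3,922 + $690 = $4,612
Ending inventory: 57 @ $4 + 142 @ $5 + 68 @ $5 = $1,278
Check: goods available $5,890 = COGS $4,612 + ending $1,278

142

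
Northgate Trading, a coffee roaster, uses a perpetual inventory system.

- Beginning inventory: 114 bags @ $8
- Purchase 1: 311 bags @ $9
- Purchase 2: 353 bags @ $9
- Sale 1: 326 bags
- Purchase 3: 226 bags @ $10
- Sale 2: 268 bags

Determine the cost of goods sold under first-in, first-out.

COGS = $5,232

Sale 1 (326) [FIFO — oldest first]: 114 @ $8 + 212 @ $9 = $2,820
Sale 2 (268) [FIFO — oldest first]: 99 @ $9 + 169 @ $9 = $2,412
Total COGS = $2,820 + $2,412 = $5,232
Ending inventory: 184 @ $9 + 226 @ $10 = $3,916
Check: goods available $9,148 = COGS $5,232 + ending $3,916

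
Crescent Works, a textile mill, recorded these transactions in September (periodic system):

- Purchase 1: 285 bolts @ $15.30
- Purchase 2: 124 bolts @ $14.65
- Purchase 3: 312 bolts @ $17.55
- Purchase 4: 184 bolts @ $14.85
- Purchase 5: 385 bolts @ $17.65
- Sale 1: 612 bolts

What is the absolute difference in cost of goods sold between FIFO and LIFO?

FIFO COGS: 285 @ $15.30 + 124 @ $14.65 + 203 @ $17.55 = $9,739.75
LIFO COGS: 385 @ $17.65 + 184 @ $14.85 + 43 @ $17.55 = $10,282.30
Difference = |$9,739.75 − $10,282.30| = $542.55

$542.55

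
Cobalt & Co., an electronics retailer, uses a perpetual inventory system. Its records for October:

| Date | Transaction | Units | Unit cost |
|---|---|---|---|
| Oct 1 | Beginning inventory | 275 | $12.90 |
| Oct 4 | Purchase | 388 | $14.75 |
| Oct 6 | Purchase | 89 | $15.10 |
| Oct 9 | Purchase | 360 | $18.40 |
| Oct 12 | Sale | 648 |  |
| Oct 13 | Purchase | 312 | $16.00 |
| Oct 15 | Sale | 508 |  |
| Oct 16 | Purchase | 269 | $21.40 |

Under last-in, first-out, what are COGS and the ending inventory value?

Oct 12, 648 sold [LIFO — newest first]: 360 @ $18.40 + 89 @ $15.10 + 199 @ $14.75 = $10,903.15
Oct 15, 508 sold [LIFO — newest first]: 312 @ $16.00 + 189 @ $14.75 + 7 @ $12.90 = $7,870.05
Total COGS = $10,903.15 + $7,870.05 = $18,773.20
Ending inventory: 268 @ $12.90 + 269 @ $21.40 = $9,213.80

COGS = $18,773.20; ending inventory = $9,213.80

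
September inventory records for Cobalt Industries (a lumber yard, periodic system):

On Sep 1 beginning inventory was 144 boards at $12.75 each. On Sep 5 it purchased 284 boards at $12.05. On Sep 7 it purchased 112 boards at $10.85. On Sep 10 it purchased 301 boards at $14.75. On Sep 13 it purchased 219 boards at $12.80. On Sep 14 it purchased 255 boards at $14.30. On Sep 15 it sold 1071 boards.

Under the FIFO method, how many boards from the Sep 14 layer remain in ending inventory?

244

Sep 15, 1071 sold [FIFO — oldest first]: 144 @ $12.75 + 284 @ $12.05 + 112 @ $10.85 + 301 @ $14.75 + 219 @ $12.80 + 11 @ $14.30 = $13,873.65
Ending inventory: 244 @ $14.30 = $3,489.20
Check: goods available $17,362.85 = COGS $13,873.65 + ending $3,489.20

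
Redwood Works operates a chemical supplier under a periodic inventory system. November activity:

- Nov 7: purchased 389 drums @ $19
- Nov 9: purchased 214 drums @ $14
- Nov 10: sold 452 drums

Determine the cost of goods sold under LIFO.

COGS = $7,518

Nov 10, 452 sold [LIFO — newest first]: 214 @ $14 + 238 @ $19 = $7,518
Ending inventory: 151 @ $19 = $2,869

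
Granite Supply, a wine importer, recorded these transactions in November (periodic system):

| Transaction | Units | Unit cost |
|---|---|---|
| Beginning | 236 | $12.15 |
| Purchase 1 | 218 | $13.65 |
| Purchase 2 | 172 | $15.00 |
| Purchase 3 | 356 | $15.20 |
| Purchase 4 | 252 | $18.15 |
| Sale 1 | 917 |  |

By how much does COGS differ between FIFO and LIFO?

$1,588.75

FIFO COGS: 236 @ $12.15 + 218 @ $13.65 + 172 @ $15.00 + 291 @ $15.20 = $12,846.30
LIFO COGS: 252 @ $18.15 + 356 @ $15.20 + 172 @ $15.00 + 137 @ $13.65 = $14,435.05
Difference = |$12,846.30 − $14,435.05| = $1,588.75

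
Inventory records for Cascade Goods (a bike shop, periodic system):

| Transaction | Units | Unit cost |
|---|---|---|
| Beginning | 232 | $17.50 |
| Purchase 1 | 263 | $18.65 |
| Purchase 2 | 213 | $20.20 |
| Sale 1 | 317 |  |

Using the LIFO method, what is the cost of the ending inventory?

Ending inventory = $7,025.35

Sale 1 (317) [LIFO — newest first]: 213 @ $20.20 + 104 @ $18.65 = $6,242.20
Ending inventory: 232 @ $17.50 + 159 @ $18.65 = $7,025.35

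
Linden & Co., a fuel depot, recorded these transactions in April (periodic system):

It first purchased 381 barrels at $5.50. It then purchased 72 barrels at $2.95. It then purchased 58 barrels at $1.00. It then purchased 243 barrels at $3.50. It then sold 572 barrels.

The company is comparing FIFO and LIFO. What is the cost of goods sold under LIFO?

FIFO COGS: 381 @ $5.50 + 72 @ $2.95 + 58 @ $1.00 + 61 @ $3.50 = $2,579.40
LIFO COGS: 243 @ $3.50 + 58 @ $1.00 + 72 @ $2.95 + 199 @ $5.50 = $2,215.40

COGS = $2,215.40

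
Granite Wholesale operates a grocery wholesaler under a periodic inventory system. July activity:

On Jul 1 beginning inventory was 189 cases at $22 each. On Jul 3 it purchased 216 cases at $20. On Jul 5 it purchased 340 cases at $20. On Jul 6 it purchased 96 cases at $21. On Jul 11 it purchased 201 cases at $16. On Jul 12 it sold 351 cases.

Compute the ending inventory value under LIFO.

Jul 12, 351 sold [LIFO — newest first]: 201 @ $16 + 96 @ $21 + 54 @ $20 = $6,312
Ending inventory: 189 @ $22 + 216 @ $20 + 286 @ $20 = $14,198
Check: goods available $20,510 = COGS $6,312 + ending $14,198

Ending inventory = $14,198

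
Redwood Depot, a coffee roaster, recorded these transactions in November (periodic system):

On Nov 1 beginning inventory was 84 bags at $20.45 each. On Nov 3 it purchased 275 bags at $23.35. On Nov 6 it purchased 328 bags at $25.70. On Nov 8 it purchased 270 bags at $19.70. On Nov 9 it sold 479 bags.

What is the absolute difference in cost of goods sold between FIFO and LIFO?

$532.75

FIFO COGS: 84 @ $20.45 + 275 @ $23.35 + 120 @ $25.70 = $11,223.05
LIFO COGS: 270 @ $19.70 + 209 @ $25.70 = $10,690.30
Difference = |$11,223.05 − $10,690.30| = $532.75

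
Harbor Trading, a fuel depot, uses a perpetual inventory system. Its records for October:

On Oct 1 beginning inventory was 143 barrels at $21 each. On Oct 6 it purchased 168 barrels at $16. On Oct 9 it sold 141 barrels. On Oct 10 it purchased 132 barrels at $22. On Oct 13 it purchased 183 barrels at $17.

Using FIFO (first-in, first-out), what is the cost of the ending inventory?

Ending inventory = $8,745

Oct 9, 141 sold [FIFO — oldest first]: 141 @ $21 = $2,961
Ending inventory: 2 @ $21 + 168 @ $16 + 132 @ $22 + 183 @ $17 = $8,745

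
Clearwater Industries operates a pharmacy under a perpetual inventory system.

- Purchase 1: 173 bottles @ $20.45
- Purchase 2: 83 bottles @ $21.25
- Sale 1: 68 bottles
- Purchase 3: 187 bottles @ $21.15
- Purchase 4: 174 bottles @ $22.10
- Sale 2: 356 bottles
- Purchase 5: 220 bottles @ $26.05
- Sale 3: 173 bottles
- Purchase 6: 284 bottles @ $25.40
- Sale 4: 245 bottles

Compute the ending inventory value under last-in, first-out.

Ending inventory = $6,177.30

Sale 1 (68) [LIFO — newest first]: 68 @ $21.25 = $1,445.00
Sale 2 (356) [LIFO — newest first]: 174 @ $22.10 + 182 @ $21.15 = $7,694.70
Sale 3 (173) [LIFO — newest first]: 173 @ $26.05 = $4,506.65
Sale 4 (245) [LIFO — newest first]: 245 @ $25.40 = $6,223.00
Total COGS = $1,445.00 + $7,694.70 + $4,506.65 + $6,223.00 = $19,869.35
Ending inventory: 173 @ $20.45 + 15 @ $21.25 + 5 @ $21.15 + 47 @ $26.05 + 39 @ $25.40 = $6,177.30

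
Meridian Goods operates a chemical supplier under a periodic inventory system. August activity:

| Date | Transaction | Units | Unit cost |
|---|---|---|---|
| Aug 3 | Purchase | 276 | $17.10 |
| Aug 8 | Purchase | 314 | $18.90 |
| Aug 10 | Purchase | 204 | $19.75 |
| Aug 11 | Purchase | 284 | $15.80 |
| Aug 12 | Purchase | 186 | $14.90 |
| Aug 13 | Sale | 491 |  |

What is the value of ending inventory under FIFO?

Ending inventory = $13,158.70

Aug 13, 491 sold [FIFO — oldest first]: 276 @ $17.10 + 215 @ $18.90 = $8,783.10
Ending inventory: 99 @ $18.90 + 204 @ $19.75 + 284 @ $15.80 + 186 @ $14.90 = $13,158.70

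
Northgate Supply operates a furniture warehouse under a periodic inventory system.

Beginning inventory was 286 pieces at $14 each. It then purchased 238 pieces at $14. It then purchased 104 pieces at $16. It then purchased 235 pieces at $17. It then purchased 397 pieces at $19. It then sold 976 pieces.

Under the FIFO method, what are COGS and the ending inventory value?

Sale 1 (976) [FIFO — oldest first]: 286 @ $14 + 238 @ $14 + 104 @ $16 + 235 @ $17 + 113 @ $19 = $15,142
Ending inventory: 284 @ $19 = $5,396
Check: goods available $20,538 = COGS $15,142 + ending $5,396

COGS = $15,142; ending inventory = $5,396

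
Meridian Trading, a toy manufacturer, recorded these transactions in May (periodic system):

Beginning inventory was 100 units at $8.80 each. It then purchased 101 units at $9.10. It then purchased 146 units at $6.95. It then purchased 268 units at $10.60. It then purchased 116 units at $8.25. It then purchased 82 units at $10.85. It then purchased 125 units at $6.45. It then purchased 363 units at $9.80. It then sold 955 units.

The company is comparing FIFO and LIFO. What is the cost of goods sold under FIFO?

FIFO COGS: 100 @ $8.80 + 101 @ $9.10 + 146 @ $6.95 + 268 @ $10.60 + 116 @ $8.25 + 82 @ $10.85 + 125 @ $6.45 + 17 @ $9.80 = $8,474.15
LIFO COGS: 363 @ $9.80 + 125 @ $6.45 + 82 @ $10.85 + 116 @ $8.25 + 268 @ $10.60 + 1 @ $6.95 = $9,058.10

COGS = $8,474.15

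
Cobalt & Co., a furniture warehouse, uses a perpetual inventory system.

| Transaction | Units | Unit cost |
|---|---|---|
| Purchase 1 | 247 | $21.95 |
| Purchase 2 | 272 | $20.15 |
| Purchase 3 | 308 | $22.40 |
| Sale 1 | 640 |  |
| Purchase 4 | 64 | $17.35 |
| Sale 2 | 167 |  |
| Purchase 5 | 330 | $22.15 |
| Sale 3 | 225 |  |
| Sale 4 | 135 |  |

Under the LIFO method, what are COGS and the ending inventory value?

Sale 1 (640) [LIFO — newest first]: 308 @ $22.40 + 272 @ $20.15 + 60 @ $21.95 = $13,697.00
Sale 2 (167) [LIFO — newest first]: 64 @ $17.35 + 103 @ $21.95 = $3,371.25
Sale 3 (225) [LIFO — newest first]: 225 @ $22.15 = $4,983.75
Sale 4 (135) [LIFO — newest first]: 105 @ $22.15 + 30 @ $21.95 = $2,984.25
Total COGS = $13,697.00 + $3,371.25 + $4,983.75 + $2,984.25 = $25,036.25
Ending inventory: 54 @ $21.95 = $1,185.30

COGS = $25,036.25; ending inventory = $1,185.30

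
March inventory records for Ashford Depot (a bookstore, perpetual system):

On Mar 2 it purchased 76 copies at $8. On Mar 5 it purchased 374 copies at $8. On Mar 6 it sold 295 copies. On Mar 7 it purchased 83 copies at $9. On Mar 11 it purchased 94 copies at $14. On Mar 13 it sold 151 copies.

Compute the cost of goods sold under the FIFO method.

Mar 6, 295 sold [FIFO — oldest first]: 76 @ $8 + 219 @ $8 = $2,360
Mar 13, 151 sold [FIFO — oldest first]: 151 @ $8 = $1,208
Total COGS = $2,360 + $1,208 = $3,568
Ending inventory: 4 @ $8 + 83 @ $9 + 94 @ $14 = $2,095

COGS = $3,568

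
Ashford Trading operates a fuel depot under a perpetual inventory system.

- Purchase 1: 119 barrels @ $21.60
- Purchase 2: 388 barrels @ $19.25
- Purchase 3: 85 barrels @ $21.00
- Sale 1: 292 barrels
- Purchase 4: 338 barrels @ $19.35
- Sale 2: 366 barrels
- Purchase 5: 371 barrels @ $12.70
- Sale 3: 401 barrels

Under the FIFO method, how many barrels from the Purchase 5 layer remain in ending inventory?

242

Sale 1 (292) [FIFO — oldest first]: 119 @ $21.60 + 173 @ $19.25 = $5,900.65
Sale 2 (366) [FIFO — oldest first]: 215 @ $19.25 + 85 @ $21.00 + 66 @ $19.35 = $7,200.85
Sale 3 (401) [FIFO — oldest first]: 272 @ $19.35 + 129 @ $12.70 = $6,901.50
Total COGS = $5,900.65 + $7,200.85 + $6,901.50 = $20,003.00
Ending inventory: 242 @ $12.70 = $3,073.40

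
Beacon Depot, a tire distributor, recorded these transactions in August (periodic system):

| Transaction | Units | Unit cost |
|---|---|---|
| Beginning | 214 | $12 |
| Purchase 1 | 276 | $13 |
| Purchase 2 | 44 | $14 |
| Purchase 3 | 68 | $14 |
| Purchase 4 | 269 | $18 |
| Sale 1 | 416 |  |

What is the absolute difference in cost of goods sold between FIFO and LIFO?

$1,671

FIFO COGS: 214 @ $12 + 202 @ $13 = $5,194
LIFO COGS: 269 @ $18 + 68 @ $14 + 44 @ $14 + 35 @ $13 = $6,865
Difference = |$5,194 − $6,865| = $1,671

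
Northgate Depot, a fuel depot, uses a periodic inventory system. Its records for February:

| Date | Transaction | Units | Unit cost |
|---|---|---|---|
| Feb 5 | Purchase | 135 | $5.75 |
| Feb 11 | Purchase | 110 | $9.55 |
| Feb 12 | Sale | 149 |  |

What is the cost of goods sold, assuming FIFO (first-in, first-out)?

COGS = $909.95

Feb 12, 149 sold [FIFO — oldest first]: 135 @ $5.75 + 14 @ $9.55 = $909.95
Ending inventory: 96 @ $9.55 = $916.80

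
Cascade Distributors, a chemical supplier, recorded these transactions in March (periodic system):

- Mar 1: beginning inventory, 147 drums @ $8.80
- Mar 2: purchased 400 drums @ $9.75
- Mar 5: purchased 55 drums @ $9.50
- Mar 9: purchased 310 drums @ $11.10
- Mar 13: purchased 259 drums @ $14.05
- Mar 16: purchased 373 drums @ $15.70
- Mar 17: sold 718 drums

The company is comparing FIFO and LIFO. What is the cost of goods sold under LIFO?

COGS = $10,449.65

FIFO COGS: 147 @ $8.80 + 400 @ $9.75 + 55 @ $9.50 + 116 @ $11.10 = $7,003.70
LIFO COGS: 373 @ $15.70 + 259 @ $14.05 + 86 @ $11.10 = $10,449.65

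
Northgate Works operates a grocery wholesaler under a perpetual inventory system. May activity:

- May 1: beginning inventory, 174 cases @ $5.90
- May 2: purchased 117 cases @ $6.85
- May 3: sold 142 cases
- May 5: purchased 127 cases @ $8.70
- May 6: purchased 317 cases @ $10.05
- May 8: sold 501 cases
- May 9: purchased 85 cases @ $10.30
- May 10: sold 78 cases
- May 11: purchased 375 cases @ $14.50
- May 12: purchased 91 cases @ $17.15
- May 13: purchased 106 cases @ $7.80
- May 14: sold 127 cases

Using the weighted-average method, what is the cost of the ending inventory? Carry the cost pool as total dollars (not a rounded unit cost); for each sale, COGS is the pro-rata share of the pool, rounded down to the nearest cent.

Ending inventory = $7,108.65

After May 1: 174 on hand, pool $1,026.60 (≈ $5.9000 each)
After May 2: 291 on hand, pool $1,828.05 (≈ $6.2820 each)
May 3, sell 142: 142/291 × $1,828.05 → $892.03
After May 5: 276 on hand, pool $2,040.92 (≈ $7.3946 each)
After May 6: 593 on hand, pool $5,226.77 (≈ $8.8141 each)
May 8, sell 501: 501/593 × $5,226.77 → $4,415.87
After May 9: 177 on hand, pool $1,686.40 (≈ $9.5277 each)
May 10, sell 78: 78/177 × $1,686.40 → $743.15
After May 11: 474 on hand, pool $6,380.75 (≈ $13.4615 each)
After May 12: 565 on hand, pool $7,941.40 (≈ $14.0556 each)
After May 13: 671 on hand, pool $8,768.20 (≈ $13.0674 each)
May 14, sell 127: 127/671 × $8,768.20 → $1,659.55
Total COGS = $892.03 + $4,415.87 + $743.15 + $1,659.55 = $7,710.60
Ending inventory (cost pool remaining) = $7,108.65
Check: goods available $14,819.25 = COGS $7,710.60 + ending $7,108.65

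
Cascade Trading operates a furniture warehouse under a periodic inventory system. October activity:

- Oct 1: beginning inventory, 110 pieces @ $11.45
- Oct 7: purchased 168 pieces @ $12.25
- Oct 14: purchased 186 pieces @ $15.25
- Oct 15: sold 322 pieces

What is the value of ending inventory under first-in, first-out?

Ending inventory = $2,165.50

Oct 15, 322 sold [FIFO — oldest first]: 110 @ $11.45 + 168 @ $12.25 + 44 @ $15.25 = $3,988.50
Ending inventory: 142 @ $15.25 = $2,165.50
Check: goods available $6,154.00 = COGS $3,988.50 + ending $2,165.50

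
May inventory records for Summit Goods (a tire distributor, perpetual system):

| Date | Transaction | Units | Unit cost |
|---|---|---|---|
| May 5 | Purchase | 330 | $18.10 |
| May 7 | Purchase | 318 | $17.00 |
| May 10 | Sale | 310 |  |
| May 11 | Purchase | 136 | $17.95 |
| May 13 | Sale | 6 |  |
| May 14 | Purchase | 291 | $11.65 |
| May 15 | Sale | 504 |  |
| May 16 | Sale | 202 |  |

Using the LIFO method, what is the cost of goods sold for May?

May 10, 310 sold [LIFO — newest first]: 310 @ $17.00 = $5,270.00
May 13, 6 sold [LIFO — newest first]: 6 @ $17.95 = $107.70
May 15, 504 sold [LIFO — newest first]: 291 @ $11.65 + 130 @ $17.95 + 8 @ $17.00 + 75 @ $18.10 = $7,217.15
May 16, 202 sold [LIFO — newest first]: 202 @ $18.10 = $3,656.20
Total COGS = $5,270.00 + $107.70 + $7,217.15 + $3,656.20 = $16,251.05
Ending inventory: 53 @ $18.10 = $959.30
Check: goods available $17,210.35 = COGS $16,251.05 + ending $959.30

COGS = $16,251.05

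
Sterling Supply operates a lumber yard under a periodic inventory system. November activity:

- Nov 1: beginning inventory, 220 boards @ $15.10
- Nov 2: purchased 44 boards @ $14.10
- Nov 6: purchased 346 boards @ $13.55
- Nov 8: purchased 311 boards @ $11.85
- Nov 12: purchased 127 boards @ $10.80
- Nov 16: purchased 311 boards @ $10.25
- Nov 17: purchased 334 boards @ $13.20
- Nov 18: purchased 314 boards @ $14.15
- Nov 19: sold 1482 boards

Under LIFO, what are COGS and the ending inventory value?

COGS = $18,248.35; ending inventory = $7,478.95

Nov 19, 1482 sold [LIFO — newest first]: 314 @ $14.15 + 334 @ $13.20 + 311 @ $10.25 + 127 @ $10.80 + 311 @ $11.85 + 85 @ $13.55 = $18,248.35
Ending inventory: 220 @ $15.10 + 44 @ $14.10 + 261 @ $13.55 = $7,478.95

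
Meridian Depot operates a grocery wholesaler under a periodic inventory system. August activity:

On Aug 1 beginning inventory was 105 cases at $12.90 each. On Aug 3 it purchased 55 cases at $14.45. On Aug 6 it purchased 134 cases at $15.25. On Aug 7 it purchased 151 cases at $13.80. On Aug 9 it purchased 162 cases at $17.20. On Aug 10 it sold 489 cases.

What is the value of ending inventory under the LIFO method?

Ending inventory = $1,542.35

Aug 10, 489 sold [LIFO — newest first]: 162 @ $17.20 + 151 @ $13.80 + 134 @ $15.25 + 42 @ $14.45 = $7,520.60
Ending inventory: 105 @ $12.90 + 13 @ $14.45 = $1,542.35
Check: goods available $9,062.95 = COGS $7,520.60 + ending $1,542.35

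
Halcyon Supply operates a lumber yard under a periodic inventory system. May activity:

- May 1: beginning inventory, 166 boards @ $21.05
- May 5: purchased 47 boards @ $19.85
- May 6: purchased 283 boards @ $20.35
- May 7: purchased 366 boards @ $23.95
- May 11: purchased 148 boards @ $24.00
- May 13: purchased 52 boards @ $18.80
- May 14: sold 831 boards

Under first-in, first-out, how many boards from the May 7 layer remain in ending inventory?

May 14, 831 sold [FIFO — oldest first]: 166 @ $21.05 + 47 @ $19.85 + 283 @ $20.35 + 335 @ $23.95 = $18,209.55
Ending inventory: 31 @ $23.95 + 148 @ $24.00 + 52 @ $18.80 = $5,272.05

31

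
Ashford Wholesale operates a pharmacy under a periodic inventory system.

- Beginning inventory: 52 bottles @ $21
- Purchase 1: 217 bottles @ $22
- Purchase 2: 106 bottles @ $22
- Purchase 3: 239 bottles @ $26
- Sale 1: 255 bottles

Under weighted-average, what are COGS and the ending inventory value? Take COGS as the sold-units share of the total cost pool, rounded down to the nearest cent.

Sale 1, sell 255: 255/614 × $14,412.00 → $5,985.43
Ending inventory (cost pool remaining) = $8,426.57
Check: goods available $14,412.00 = COGS $5,985.43 + ending $8,426.57

COGS = $5,985.43; ending inventory = $8,426.57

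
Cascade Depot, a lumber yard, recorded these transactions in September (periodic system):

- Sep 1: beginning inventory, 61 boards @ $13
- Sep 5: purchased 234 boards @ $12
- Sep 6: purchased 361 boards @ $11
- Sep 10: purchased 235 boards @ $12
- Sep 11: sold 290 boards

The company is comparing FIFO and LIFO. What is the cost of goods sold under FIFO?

COGS = $3,541

FIFO COGS: 61 @ $13 + 229 @ $12 = $3,541
LIFO COGS: 235 @ $12 + 55 @ $11 = $3,425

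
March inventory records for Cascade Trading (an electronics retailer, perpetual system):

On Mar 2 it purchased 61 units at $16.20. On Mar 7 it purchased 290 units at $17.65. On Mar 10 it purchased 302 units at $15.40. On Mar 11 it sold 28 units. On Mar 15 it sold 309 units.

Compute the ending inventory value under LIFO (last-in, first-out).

Mar 11, 28 sold [LIFO — newest first]: 28 @ $15.40 = $431.20
Mar 15, 309 sold [LIFO — newest first]: 274 @ $15.40 + 35 @ $17.65 = $4,837.35
Total COGS = $431.20 + $4,837.35 = $5,268.55
Ending inventory: 61 @ $16.20 + 255 @ $17.65 = $5,488.95

Ending inventory = $5,488.95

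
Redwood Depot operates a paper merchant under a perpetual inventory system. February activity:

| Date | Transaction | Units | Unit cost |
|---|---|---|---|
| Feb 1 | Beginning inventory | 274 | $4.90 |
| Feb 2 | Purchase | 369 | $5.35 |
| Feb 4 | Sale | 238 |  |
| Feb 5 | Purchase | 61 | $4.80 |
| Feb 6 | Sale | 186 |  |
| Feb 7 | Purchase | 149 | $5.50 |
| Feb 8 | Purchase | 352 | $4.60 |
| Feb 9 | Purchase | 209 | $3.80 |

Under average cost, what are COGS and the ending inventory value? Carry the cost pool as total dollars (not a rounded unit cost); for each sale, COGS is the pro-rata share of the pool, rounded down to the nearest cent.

COGS = $2,178.37; ending inventory = $4,664.08

After Feb 1: 274 on hand, pool $1,342.60 (≈ $4.9000 each)
After Feb 2: 643 on hand, pool $3,316.75 (≈ $5.1582 each)
Feb 4, sell 238: 238/643 × $3,316.75 → $1,227.66
After Feb 5: 466 on hand, pool $2,381.89 (≈ $5.1114 each)
Feb 6, sell 186: 186/466 × $2,381.89 → $950.71
After Feb 7: 429 on hand, pool $2,250.68 (≈ $5.2463 each)
After Feb 8: 781 on hand, pool $3,869.88 (≈ $4.9550 each)
After Feb 9: 990 on hand, pool $4,664.08 (≈ $4.7112 each)
Total COGS = $1,227.66 + $950.71 = $2,178.37
Ending inventory (cost pool remaining) = $4,664.08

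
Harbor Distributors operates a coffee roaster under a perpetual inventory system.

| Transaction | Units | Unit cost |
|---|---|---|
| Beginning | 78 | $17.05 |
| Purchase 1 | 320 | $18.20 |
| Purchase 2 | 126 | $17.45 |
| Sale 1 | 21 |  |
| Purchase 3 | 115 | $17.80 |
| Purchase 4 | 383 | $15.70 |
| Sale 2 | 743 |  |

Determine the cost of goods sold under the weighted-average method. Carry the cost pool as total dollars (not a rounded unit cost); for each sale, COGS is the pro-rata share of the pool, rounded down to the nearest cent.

COGS = $13,021.31

After Beginning: 78 on hand, pool $1,329.90 (≈ $17.0500 each)
After Purchase 1: 398 on hand, pool $7,153.90 (≈ $17.9746 each)
After Purchase 2: 524 on hand, pool $9,352.60 (≈ $17.8485 each)
Sale 1, sell 21: 21/524 × $9,352.60 → $374.81
After Purchase 3: 618 on hand, pool $11,024.79 (≈ $17.8395 each)
After Purchase 4: 1001 on hand, pool $17,037.89 (≈ $17.0209 each)
Sale 2, sell 743: 743/1001 × $17,037.89 → $12,646.50
Total COGS = $374.81 + $12,646.50 = $13,021.31
Ending inventory (cost pool remaining) = $4,391.39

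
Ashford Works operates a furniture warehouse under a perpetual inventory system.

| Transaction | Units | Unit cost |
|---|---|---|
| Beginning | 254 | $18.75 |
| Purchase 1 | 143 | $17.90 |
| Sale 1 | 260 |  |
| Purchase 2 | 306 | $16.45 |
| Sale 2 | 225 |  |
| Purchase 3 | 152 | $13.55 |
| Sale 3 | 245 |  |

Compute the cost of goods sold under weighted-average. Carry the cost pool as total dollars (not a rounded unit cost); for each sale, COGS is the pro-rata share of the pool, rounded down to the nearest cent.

COGS = $12,462.75

After Beginning: 254 on hand, pool $4,762.50 (≈ $18.7500 each)
After Purchase 1: 397 on hand, pool $7,322.20 (≈ $18.4438 each)
Sale 1, sell 260: 260/397 × $7,322.20 → $4,795.39
After Purchase 2: 443 on hand, pool $7,560.51 (≈ $17.0666 each)
Sale 2, sell 225: 225/443 × $7,560.51 → $3,839.98
After Purchase 3: 370 on hand, pool $5,780.13 (≈ $15.6220 each)
Sale 3, sell 245: 245/370 × $5,780.13 → $3,827.38
Total COGS = $4,795.39 + $3,839.98 + $3,827.38 = $12,462.75
Ending inventory (cost pool remaining) = $1,952.75
Check: goods available $14,415.50 = COGS $12,462.75 + ending $1,952.75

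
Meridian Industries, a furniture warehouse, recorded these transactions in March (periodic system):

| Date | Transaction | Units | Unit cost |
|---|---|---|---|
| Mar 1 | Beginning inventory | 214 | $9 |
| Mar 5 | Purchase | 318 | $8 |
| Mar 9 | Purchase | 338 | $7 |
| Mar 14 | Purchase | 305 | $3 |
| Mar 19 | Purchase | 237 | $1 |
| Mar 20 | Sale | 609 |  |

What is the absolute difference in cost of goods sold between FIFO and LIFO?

FIFO COGS: 214 @ $9 + 318 @ $8 + 77 @ $7 = $5,009
LIFO COGS: 237 @ $1 + 305 @ $3 + 67 @ $7 = $1,621
Difference = |$5,009 − $1,621| = $3,388

$3,388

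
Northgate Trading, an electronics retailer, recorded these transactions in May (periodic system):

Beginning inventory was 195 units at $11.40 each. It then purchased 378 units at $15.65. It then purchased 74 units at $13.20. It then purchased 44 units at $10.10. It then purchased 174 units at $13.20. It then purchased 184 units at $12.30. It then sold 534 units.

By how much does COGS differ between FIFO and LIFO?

FIFO COGS: 195 @ $11.40 + 339 @ $15.65 = $7,528.35
LIFO COGS: 184 @ $12.30 + 174 @ $13.20 + 44 @ $10.10 + 74 @ $13.20 + 58 @ $15.65 = $6,888.90
Difference = |$7,528.35 − $6,888.90| = $639.45

$639.45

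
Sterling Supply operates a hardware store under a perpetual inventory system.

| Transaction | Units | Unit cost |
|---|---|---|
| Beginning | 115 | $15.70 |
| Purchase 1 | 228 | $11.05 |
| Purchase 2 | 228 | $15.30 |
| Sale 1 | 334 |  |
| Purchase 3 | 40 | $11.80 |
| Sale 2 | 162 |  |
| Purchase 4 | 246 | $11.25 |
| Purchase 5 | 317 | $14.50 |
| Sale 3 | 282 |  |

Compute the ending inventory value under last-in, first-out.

Sale 1 (334) [LIFO — newest first]: 228 @ $15.30 + 106 @ $11.05 = $4,659.70
Sale 2 (162) [LIFO — newest first]: 40 @ $11.80 + 122 @ $11.05 = $1,820.10
Sale 3 (282) [LIFO — newest first]: 282 @ $14.50 = $4,089.00
Total COGS = $4,659.70 + $1,820.10 + $4,089.00 = $10,568.80
Ending inventory: 115 @ $15.70 + 246 @ $11.25 + 35 @ $14.50 = $5,080.50

Ending inventory = $5,080.50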